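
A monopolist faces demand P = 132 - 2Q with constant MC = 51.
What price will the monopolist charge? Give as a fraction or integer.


MR = 132 - 4Q
Set MR = MC: 132 - 4Q = 51
Q* = 81/4
Substitute into demand:
P* = 132 - 2*81/4 = 183/2

183/2


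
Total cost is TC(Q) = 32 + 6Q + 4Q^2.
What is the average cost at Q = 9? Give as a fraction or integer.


TC(9) = 32 + 6*9 + 4*9^2
TC(9) = 32 + 54 + 324 = 410
AC = TC/Q = 410/9 = 410/9

410/9


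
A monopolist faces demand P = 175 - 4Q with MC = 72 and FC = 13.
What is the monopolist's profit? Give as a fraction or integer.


MR = MC: 175 - 8Q = 72
Q* = 103/8
P* = 175 - 4*103/8 = 247/2
Profit = (P* - MC)*Q* - FC
= (247/2 - 72)*103/8 - 13
= 103/2*103/8 - 13
= 10609/16 - 13 = 10401/16

10401/16


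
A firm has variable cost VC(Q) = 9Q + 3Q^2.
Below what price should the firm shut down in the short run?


AVC(Q) = VC(Q)/Q = 9 + 3Q
AVC is increasing in Q, so minimum AVC is at Q -> 0+.
Min AVC = 9
The firm should shut down if P < 9.

9


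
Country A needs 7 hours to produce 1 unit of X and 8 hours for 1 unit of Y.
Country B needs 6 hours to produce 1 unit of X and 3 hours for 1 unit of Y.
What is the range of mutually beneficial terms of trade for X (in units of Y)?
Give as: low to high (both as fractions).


Opportunity cost of X for Country A = hours_X / hours_Y = 7/8 = 7/8 units of Y
Opportunity cost of X for Country B = hours_X / hours_Y = 6/3 = 2 units of Y
Terms of trade must be between the two opportunity costs.
Range: 7/8 to 2

7/8 to 2


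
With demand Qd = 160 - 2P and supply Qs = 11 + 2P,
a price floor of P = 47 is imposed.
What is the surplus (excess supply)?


At P = 47:
Qd = 160 - 2*47 = 66
Qs = 11 + 2*47 = 105
Surplus = Qs - Qd = 105 - 66 = 39

39


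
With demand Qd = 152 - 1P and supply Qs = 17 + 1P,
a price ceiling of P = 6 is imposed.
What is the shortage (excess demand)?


At P = 6:
Qd = 152 - 1*6 = 146
Qs = 17 + 1*6 = 23
Shortage = Qd - Qs = 146 - 23 = 123

123


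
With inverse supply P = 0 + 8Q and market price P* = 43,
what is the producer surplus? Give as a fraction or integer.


Minimum supply price (at Q=0): P_min = 0
Quantity supplied at P* = 43:
Q* = (43 - 0)/8 = 43/8
PS = (1/2) * Q* * (P* - P_min)
PS = (1/2) * 43/8 * (43 - 0)
PS = (1/2) * 43/8 * 43 = 1849/16

1849/16


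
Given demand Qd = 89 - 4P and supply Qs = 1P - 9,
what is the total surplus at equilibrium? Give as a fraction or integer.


Find equilibrium: 89 - 4P = 1P - 9
89 + 9 = 5P
P* = 98/5 = 98/5
Q* = 1*98/5 - 9 = 53/5
Inverse demand: P = 89/4 - Q/4, so P_max = 89/4
Inverse supply: P = 9 + Q/1, so P_min = 9
CS = (1/2) * 53/5 * (89/4 - 98/5) = 2809/200
PS = (1/2) * 53/5 * (98/5 - 9) = 2809/50
TS = CS + PS = 2809/200 + 2809/50 = 2809/40

2809/40


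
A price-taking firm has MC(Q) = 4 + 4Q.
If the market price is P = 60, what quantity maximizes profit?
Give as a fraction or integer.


In perfect competition, profit is maximized where P = MC.
60 = 4 + 4Q
56 = 4Q
Q* = 56/4 = 14

14


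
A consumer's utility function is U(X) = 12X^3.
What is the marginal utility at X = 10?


MU = dU/dX = 12*3*X^(3-1)
MU = 36*X^2
At X = 10:
MU = 36 * 10^2
MU = 36 * 100 = 3600

3600


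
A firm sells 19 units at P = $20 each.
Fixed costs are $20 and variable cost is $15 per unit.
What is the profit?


Total Revenue = P * Q = 20 * 19 = $380
Total Cost = FC + VC*Q = 20 + 15*19 = $305
Profit = TR - TC = 380 - 305 = $75

$75


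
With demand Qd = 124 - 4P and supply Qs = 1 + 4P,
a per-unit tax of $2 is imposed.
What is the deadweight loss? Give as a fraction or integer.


Pre-tax equilibrium quantity: Q* = 125/2
Post-tax equilibrium quantity: Q_tax = 117/2
Reduction in quantity: Q* - Q_tax = 4
DWL = (1/2) * tax * (Q* - Q_tax)
DWL = (1/2) * 2 * 4 = 4

4


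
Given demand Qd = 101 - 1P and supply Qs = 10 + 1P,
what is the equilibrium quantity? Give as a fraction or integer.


First find equilibrium price:
101 - 1P = 10 + 1P
P* = 91/2 = 91/2
Then substitute into demand:
Q* = 101 - 1 * 91/2 = 111/2

111/2


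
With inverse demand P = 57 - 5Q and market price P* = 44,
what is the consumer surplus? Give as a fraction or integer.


Maximum willingness to pay (at Q=0): P_max = 57
Quantity demanded at P* = 44:
Q* = (57 - 44)/5 = 13/5
CS = (1/2) * Q* * (P_max - P*)
CS = (1/2) * 13/5 * (57 - 44)
CS = (1/2) * 13/5 * 13 = 169/10

169/10


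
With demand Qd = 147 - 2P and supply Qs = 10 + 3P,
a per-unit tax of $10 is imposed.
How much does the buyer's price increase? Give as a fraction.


With a per-unit tax, the buyer's price increase depends on relative slopes.
Supply slope: d = 3, Demand slope: b = 2
Buyer's price increase = d * tax / (b + d)
= 3 * 10 / (2 + 3)
= 30 / 5 = 6

6


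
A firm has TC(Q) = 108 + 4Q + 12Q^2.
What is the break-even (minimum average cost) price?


AC(Q) = 108/Q + 4 + 12Q
To minimize: dAC/dQ = -108/Q^2 + 12 = 0
Q^2 = 108/12 = 9
Q* = 3
Min AC = 108/3 + 4 + 12*3
Min AC = 36 + 4 + 36 = 76

76


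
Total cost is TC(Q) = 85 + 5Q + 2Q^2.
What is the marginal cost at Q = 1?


MC = dTC/dQ = 5 + 2*2*Q
At Q = 1:
MC = 5 + 4*1
MC = 5 + 4 = 9

9


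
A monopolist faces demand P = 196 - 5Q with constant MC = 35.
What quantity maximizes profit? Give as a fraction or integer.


TR = P*Q = (196 - 5Q)Q = 196Q - 5Q^2
MR = dTR/dQ = 196 - 10Q
Set MR = MC:
196 - 10Q = 35
161 = 10Q
Q* = 161/10 = 161/10

161/10


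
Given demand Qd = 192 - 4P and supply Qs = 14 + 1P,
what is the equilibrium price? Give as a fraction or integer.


At equilibrium, Qd = Qs.
192 - 4P = 14 + 1P
192 - 14 = 4P + 1P
178 = 5P
P* = 178/5 = 178/5

178/5


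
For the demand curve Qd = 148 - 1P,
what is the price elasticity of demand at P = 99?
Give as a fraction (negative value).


dQ/dP = -1
At P = 99: Q = 148 - 1*99 = 49
E = (dQ/dP)(P/Q) = (-1)(99/49) = -99/49

-99/49


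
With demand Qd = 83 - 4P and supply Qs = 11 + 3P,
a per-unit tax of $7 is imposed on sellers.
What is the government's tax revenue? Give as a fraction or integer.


With tax on sellers, new supply: Qs' = 11 + 3(P - 7)
= 3P - 10
New equilibrium quantity:
Q_new = 209/7
Tax revenue = tax * Q_new = 7 * 209/7 = 209

209


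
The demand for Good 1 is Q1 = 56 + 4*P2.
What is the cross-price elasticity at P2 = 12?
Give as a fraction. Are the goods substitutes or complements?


dQ1/dP2 = 4
At P2 = 12: Q1 = 56 + 4*12 = 104
Exy = (dQ1/dP2)(P2/Q1) = 4 * 12 / 104 = 6/13
Since Exy > 0, the goods are substitutes.

6/13 (substitutes)


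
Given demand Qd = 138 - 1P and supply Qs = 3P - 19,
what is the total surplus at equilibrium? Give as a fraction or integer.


Find equilibrium: 138 - 1P = 3P - 19
138 + 19 = 4P
P* = 157/4 = 157/4
Q* = 3*157/4 - 19 = 395/4
Inverse demand: P = 138 - Q/1, so P_max = 138
Inverse supply: P = 19/3 + Q/3, so P_min = 19/3
CS = (1/2) * 395/4 * (138 - 157/4) = 156025/32
PS = (1/2) * 395/4 * (157/4 - 19/3) = 156025/96
TS = CS + PS = 156025/32 + 156025/96 = 156025/24

156025/24


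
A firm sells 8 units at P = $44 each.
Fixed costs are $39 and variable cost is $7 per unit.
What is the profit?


Total Revenue = P * Q = 44 * 8 = $352
Total Cost = FC + VC*Q = 39 + 7*8 = $95
Profit = TR - TC = 352 - 95 = $257

$257


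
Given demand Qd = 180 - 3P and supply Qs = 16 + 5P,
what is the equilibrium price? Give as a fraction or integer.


At equilibrium, Qd = Qs.
180 - 3P = 16 + 5P
180 - 16 = 3P + 5P
164 = 8P
P* = 164/8 = 41/2

41/2


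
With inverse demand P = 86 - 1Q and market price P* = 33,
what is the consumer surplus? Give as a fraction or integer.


Maximum willingness to pay (at Q=0): P_max = 86
Quantity demanded at P* = 33:
Q* = (86 - 33)/1 = 53
CS = (1/2) * Q* * (P_max - P*)
CS = (1/2) * 53 * (86 - 33)
CS = (1/2) * 53 * 53 = 2809/2

2809/2


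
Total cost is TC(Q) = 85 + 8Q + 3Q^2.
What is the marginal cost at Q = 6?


MC = dTC/dQ = 8 + 2*3*Q
At Q = 6:
MC = 8 + 6*6
MC = 8 + 36 = 44

44


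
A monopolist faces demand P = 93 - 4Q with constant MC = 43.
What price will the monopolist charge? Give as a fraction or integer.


MR = 93 - 8Q
Set MR = MC: 93 - 8Q = 43
Q* = 25/4
Substitute into demand:
P* = 93 - 4*25/4 = 68

68


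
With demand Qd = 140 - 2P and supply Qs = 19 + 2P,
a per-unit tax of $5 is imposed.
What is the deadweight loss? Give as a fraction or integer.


Pre-tax equilibrium quantity: Q* = 159/2
Post-tax equilibrium quantity: Q_tax = 149/2
Reduction in quantity: Q* - Q_tax = 5
DWL = (1/2) * tax * (Q* - Q_tax)
DWL = (1/2) * 5 * 5 = 25/2

25/2


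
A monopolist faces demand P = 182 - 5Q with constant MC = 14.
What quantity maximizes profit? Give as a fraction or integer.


TR = P*Q = (182 - 5Q)Q = 182Q - 5Q^2
MR = dTR/dQ = 182 - 10Q
Set MR = MC:
182 - 10Q = 14
168 = 10Q
Q* = 168/10 = 84/5

84/5


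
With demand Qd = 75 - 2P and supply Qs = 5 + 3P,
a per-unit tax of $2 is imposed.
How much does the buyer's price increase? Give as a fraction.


With a per-unit tax, the buyer's price increase depends on relative slopes.
Supply slope: d = 3, Demand slope: b = 2
Buyer's price increase = d * tax / (b + d)
= 3 * 2 / (2 + 3)
= 6 / 5 = 6/5

6/5


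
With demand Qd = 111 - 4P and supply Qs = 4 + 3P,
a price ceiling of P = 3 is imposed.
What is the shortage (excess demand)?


At P = 3:
Qd = 111 - 4*3 = 99
Qs = 4 + 3*3 = 13
Shortage = Qd - Qs = 99 - 13 = 86

86


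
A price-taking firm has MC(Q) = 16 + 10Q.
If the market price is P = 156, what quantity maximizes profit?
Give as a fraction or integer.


In perfect competition, profit is maximized where P = MC.
156 = 16 + 10Q
140 = 10Q
Q* = 140/10 = 14

14


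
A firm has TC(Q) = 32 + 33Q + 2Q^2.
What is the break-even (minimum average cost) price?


AC(Q) = 32/Q + 33 + 2Q
To minimize: dAC/dQ = -32/Q^2 + 2 = 0
Q^2 = 32/2 = 16
Q* = 4
Min AC = 32/4 + 33 + 2*4
Min AC = 8 + 33 + 8 = 49

49


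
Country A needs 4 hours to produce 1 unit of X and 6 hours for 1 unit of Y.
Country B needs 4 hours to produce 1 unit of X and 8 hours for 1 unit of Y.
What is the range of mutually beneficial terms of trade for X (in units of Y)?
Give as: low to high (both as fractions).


Opportunity cost of X for Country A = hours_X / hours_Y = 4/6 = 2/3 units of Y
Opportunity cost of X for Country B = hours_X / hours_Y = 4/8 = 1/2 units of Y
Terms of trade must be between the two opportunity costs.
Range: 1/2 to 2/3

1/2 to 2/3


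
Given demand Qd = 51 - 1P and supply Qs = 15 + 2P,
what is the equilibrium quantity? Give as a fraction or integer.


First find equilibrium price:
51 - 1P = 15 + 2P
P* = 36/3 = 12
Then substitute into demand:
Q* = 51 - 1 * 12 = 39

39


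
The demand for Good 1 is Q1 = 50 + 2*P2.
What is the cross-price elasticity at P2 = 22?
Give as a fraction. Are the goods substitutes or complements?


dQ1/dP2 = 2
At P2 = 22: Q1 = 50 + 2*22 = 94
Exy = (dQ1/dP2)(P2/Q1) = 2 * 22 / 94 = 22/47
Since Exy > 0, the goods are substitutes.

22/47 (substitutes)


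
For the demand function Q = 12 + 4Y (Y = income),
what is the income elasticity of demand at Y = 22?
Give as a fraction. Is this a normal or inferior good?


dQ/dY = 4
At Y = 22: Q = 12 + 4*22 = 100
Ey = (dQ/dY)(Y/Q) = 4 * 22 / 100 = 22/25
Since Ey > 0, this is a normal good.

22/25 (normal good)


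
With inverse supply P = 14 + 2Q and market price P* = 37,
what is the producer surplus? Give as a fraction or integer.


Minimum supply price (at Q=0): P_min = 14
Quantity supplied at P* = 37:
Q* = (37 - 14)/2 = 23/2
PS = (1/2) * Q* * (P* - P_min)
PS = (1/2) * 23/2 * (37 - 14)
PS = (1/2) * 23/2 * 23 = 529/4

529/4


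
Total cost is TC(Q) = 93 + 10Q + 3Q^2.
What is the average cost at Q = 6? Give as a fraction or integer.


TC(6) = 93 + 10*6 + 3*6^2
TC(6) = 93 + 60 + 108 = 261
AC = TC/Q = 261/6 = 87/2

87/2


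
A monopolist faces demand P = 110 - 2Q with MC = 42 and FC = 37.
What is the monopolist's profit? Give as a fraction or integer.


MR = MC: 110 - 4Q = 42
Q* = 17
P* = 110 - 2*17 = 76
Profit = (P* - MC)*Q* - FC
= (76 - 42)*17 - 37
= 34*17 - 37
= 578 - 37 = 541

541


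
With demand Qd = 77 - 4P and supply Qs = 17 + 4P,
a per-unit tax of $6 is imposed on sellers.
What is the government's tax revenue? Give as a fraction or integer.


With tax on sellers, new supply: Qs' = 17 + 4(P - 6)
= 4P - 7
New equilibrium quantity:
Q_new = 35
Tax revenue = tax * Q_new = 6 * 35 = 210

210


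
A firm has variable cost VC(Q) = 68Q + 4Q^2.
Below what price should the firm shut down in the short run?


AVC(Q) = VC(Q)/Q = 68 + 4Q
AVC is increasing in Q, so minimum AVC is at Q -> 0+.
Min AVC = 68
The firm should shut down if P < 68.

68


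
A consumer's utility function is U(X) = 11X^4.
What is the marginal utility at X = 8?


MU = dU/dX = 11*4*X^(4-1)
MU = 44*X^3
At X = 8:
MU = 44 * 8^3
MU = 44 * 512 = 22528

22528


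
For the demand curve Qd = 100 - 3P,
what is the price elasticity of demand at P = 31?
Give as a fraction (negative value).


dQ/dP = -3
At P = 31: Q = 100 - 3*31 = 7
E = (dQ/dP)(P/Q) = (-3)(31/7) = -93/7

-93/7


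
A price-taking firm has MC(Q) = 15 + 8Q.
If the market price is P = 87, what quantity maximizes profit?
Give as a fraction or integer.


In perfect competition, profit is maximized where P = MC.
87 = 15 + 8Q
72 = 8Q
Q* = 72/8 = 9

9


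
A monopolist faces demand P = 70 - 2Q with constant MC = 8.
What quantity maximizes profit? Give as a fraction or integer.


TR = P*Q = (70 - 2Q)Q = 70Q - 2Q^2
MR = dTR/dQ = 70 - 4Q
Set MR = MC:
70 - 4Q = 8
62 = 4Q
Q* = 62/4 = 31/2

31/2


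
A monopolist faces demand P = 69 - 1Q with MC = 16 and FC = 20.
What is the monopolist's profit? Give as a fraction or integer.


MR = MC: 69 - 2Q = 16
Q* = 53/2
P* = 69 - 1*53/2 = 85/2
Profit = (P* - MC)*Q* - FC
= (85/2 - 16)*53/2 - 20
= 53/2*53/2 - 20
= 2809/4 - 20 = 2729/4

2729/4


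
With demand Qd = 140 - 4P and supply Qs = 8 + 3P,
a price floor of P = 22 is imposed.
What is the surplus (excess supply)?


At P = 22:
Qd = 140 - 4*22 = 52
Qs = 8 + 3*22 = 74
Surplus = Qs - Qd = 74 - 52 = 22

22


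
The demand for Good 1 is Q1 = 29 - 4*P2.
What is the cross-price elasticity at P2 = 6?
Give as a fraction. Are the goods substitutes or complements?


dQ1/dP2 = -4
At P2 = 6: Q1 = 29 - 4*6 = 5
Exy = (dQ1/dP2)(P2/Q1) = -4 * 6 / 5 = -24/5
Since Exy < 0, the goods are complements.

-24/5 (complements)


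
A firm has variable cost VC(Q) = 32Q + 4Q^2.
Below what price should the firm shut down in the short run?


AVC(Q) = VC(Q)/Q = 32 + 4Q
AVC is increasing in Q, so minimum AVC is at Q -> 0+.
Min AVC = 32
The firm should shut down if P < 32.

32


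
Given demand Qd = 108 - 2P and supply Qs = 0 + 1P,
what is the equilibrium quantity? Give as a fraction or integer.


First find equilibrium price:
108 - 2P = 0 + 1P
P* = 108/3 = 36
Then substitute into demand:
Q* = 108 - 2 * 36 = 36

36


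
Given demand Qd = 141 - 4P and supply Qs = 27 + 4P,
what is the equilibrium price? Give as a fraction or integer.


At equilibrium, Qd = Qs.
141 - 4P = 27 + 4P
141 - 27 = 4P + 4P
114 = 8P
P* = 114/8 = 57/4

57/4


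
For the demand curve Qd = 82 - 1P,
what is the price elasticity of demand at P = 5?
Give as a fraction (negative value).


dQ/dP = -1
At P = 5: Q = 82 - 1*5 = 77
E = (dQ/dP)(P/Q) = (-1)(5/77) = -5/77

-5/77


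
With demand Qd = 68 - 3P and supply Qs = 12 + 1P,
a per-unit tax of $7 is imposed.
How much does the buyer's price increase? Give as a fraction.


With a per-unit tax, the buyer's price increase depends on relative slopes.
Supply slope: d = 1, Demand slope: b = 3
Buyer's price increase = d * tax / (b + d)
= 1 * 7 / (3 + 1)
= 7 / 4 = 7/4

7/4


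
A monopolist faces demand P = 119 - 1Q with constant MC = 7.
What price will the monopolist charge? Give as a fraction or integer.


MR = 119 - 2Q
Set MR = MC: 119 - 2Q = 7
Q* = 56
Substitute into demand:
P* = 119 - 1*56 = 63

63


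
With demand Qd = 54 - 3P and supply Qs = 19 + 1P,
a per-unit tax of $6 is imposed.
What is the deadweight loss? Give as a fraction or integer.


Pre-tax equilibrium quantity: Q* = 111/4
Post-tax equilibrium quantity: Q_tax = 93/4
Reduction in quantity: Q* - Q_tax = 9/2
DWL = (1/2) * tax * (Q* - Q_tax)
DWL = (1/2) * 6 * 9/2 = 27/2

27/2


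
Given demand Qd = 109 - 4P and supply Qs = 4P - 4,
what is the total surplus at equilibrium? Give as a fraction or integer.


Find equilibrium: 109 - 4P = 4P - 4
109 + 4 = 8P
P* = 113/8 = 113/8
Q* = 4*113/8 - 4 = 105/2
Inverse demand: P = 109/4 - Q/4, so P_max = 109/4
Inverse supply: P = 1 + Q/4, so P_min = 1
CS = (1/2) * 105/2 * (109/4 - 113/8) = 11025/32
PS = (1/2) * 105/2 * (113/8 - 1) = 11025/32
TS = CS + PS = 11025/32 + 11025/32 = 11025/16

11025/16


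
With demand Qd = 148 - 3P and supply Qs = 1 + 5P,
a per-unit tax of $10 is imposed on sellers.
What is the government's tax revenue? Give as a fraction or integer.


With tax on sellers, new supply: Qs' = 1 + 5(P - 10)
= 5P - 49
New equilibrium quantity:
Q_new = 593/8
Tax revenue = tax * Q_new = 10 * 593/8 = 2965/4

2965/4


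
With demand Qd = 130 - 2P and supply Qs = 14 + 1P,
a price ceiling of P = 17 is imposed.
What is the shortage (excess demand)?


At P = 17:
Qd = 130 - 2*17 = 96
Qs = 14 + 1*17 = 31
Shortage = Qd - Qs = 96 - 31 = 65

65


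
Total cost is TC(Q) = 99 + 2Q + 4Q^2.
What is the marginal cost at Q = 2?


MC = dTC/dQ = 2 + 2*4*Q
At Q = 2:
MC = 2 + 8*2
MC = 2 + 16 = 18

18


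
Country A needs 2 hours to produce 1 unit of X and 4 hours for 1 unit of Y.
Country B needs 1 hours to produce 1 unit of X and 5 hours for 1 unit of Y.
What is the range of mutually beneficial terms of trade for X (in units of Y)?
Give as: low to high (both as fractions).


Opportunity cost of X for Country A = hours_X / hours_Y = 2/4 = 1/2 units of Y
Opportunity cost of X for Country B = hours_X / hours_Y = 1/5 = 1/5 units of Y
Terms of trade must be between the two opportunity costs.
Range: 1/5 to 1/2

1/5 to 1/2


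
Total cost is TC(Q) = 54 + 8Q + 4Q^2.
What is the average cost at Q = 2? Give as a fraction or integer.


TC(2) = 54 + 8*2 + 4*2^2
TC(2) = 54 + 16 + 16 = 86
AC = TC/Q = 86/2 = 43

43


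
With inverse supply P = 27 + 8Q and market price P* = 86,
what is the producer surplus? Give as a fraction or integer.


Minimum supply price (at Q=0): P_min = 27
Quantity supplied at P* = 86:
Q* = (86 - 27)/8 = 59/8
PS = (1/2) * Q* * (P* - P_min)
PS = (1/2) * 59/8 * (86 - 27)
PS = (1/2) * 59/8 * 59 = 3481/16

3481/16


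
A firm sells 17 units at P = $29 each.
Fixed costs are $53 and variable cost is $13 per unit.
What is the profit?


Total Revenue = P * Q = 29 * 17 = $493
Total Cost = FC + VC*Q = 53 + 13*17 = $274
Profit = TR - TC = 493 - 274 = $219

$219


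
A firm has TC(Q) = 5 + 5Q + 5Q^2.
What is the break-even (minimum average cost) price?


AC(Q) = 5/Q + 5 + 5Q
To minimize: dAC/dQ = -5/Q^2 + 5 = 0
Q^2 = 5/5 = 1
Q* = 1
Min AC = 5/1 + 5 + 5*1
Min AC = 5 + 5 + 5 = 15

15


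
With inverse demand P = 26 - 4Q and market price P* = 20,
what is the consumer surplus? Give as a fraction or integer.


Maximum willingness to pay (at Q=0): P_max = 26
Quantity demanded at P* = 20:
Q* = (26 - 20)/4 = 3/2
CS = (1/2) * Q* * (P_max - P*)
CS = (1/2) * 3/2 * (26 - 20)
CS = (1/2) * 3/2 * 6 = 9/2

9/2


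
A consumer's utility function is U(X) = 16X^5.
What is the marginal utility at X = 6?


MU = dU/dX = 16*5*X^(5-1)
MU = 80*X^4
At X = 6:
MU = 80 * 6^4
MU = 80 * 1296 = 103680

103680


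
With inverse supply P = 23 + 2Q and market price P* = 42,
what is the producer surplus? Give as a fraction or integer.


Minimum supply price (at Q=0): P_min = 23
Quantity supplied at P* = 42:
Q* = (42 - 23)/2 = 19/2
PS = (1/2) * Q* * (P* - P_min)
PS = (1/2) * 19/2 * (42 - 23)
PS = (1/2) * 19/2 * 19 = 361/4

361/4


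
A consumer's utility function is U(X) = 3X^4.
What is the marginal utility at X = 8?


MU = dU/dX = 3*4*X^(4-1)
MU = 12*X^3
At X = 8:
MU = 12 * 8^3
MU = 12 * 512 = 6144

6144


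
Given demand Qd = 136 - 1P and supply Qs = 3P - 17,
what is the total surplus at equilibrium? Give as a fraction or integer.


Find equilibrium: 136 - 1P = 3P - 17
136 + 17 = 4P
P* = 153/4 = 153/4
Q* = 3*153/4 - 17 = 391/4
Inverse demand: P = 136 - Q/1, so P_max = 136
Inverse supply: P = 17/3 + Q/3, so P_min = 17/3
CS = (1/2) * 391/4 * (136 - 153/4) = 152881/32
PS = (1/2) * 391/4 * (153/4 - 17/3) = 152881/96
TS = CS + PS = 152881/32 + 152881/96 = 152881/24

152881/24


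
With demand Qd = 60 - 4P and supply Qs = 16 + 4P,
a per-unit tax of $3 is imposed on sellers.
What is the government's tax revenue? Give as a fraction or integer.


With tax on sellers, new supply: Qs' = 16 + 4(P - 3)
= 4 + 4P
New equilibrium quantity:
Q_new = 32
Tax revenue = tax * Q_new = 3 * 32 = 96

96


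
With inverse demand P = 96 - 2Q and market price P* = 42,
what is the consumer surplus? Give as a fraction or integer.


Maximum willingness to pay (at Q=0): P_max = 96
Quantity demanded at P* = 42:
Q* = (96 - 42)/2 = 27
CS = (1/2) * Q* * (P_max - P*)
CS = (1/2) * 27 * (96 - 42)
CS = (1/2) * 27 * 54 = 729

729


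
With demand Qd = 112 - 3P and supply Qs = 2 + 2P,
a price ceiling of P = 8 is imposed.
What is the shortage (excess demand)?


At P = 8:
Qd = 112 - 3*8 = 88
Qs = 2 + 2*8 = 18
Shortage = Qd - Qs = 88 - 18 = 70

70


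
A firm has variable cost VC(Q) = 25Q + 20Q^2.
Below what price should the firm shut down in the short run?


AVC(Q) = VC(Q)/Q = 25 + 20Q
AVC is increasing in Q, so minimum AVC is at Q -> 0+.
Min AVC = 25
The firm should shut down if P < 25.

25


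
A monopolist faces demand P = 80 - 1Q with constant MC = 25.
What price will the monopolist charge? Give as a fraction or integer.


MR = 80 - 2Q
Set MR = MC: 80 - 2Q = 25
Q* = 55/2
Substitute into demand:
P* = 80 - 1*55/2 = 105/2

105/2


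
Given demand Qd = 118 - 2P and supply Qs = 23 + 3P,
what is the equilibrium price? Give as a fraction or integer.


At equilibrium, Qd = Qs.
118 - 2P = 23 + 3P
118 - 23 = 2P + 3P
95 = 5P
P* = 95/5 = 19

19


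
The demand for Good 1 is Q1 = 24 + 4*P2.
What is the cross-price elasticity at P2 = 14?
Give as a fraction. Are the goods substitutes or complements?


dQ1/dP2 = 4
At P2 = 14: Q1 = 24 + 4*14 = 80
Exy = (dQ1/dP2)(P2/Q1) = 4 * 14 / 80 = 7/10
Since Exy > 0, the goods are substitutes.

7/10 (substitutes)


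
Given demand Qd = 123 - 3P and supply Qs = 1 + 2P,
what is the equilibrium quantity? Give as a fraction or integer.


First find equilibrium price:
123 - 3P = 1 + 2P
P* = 122/5 = 122/5
Then substitute into demand:
Q* = 123 - 3 * 122/5 = 249/5

249/5


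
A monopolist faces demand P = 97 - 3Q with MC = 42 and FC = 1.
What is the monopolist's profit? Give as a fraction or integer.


MR = MC: 97 - 6Q = 42
Q* = 55/6
P* = 97 - 3*55/6 = 139/2
Profit = (P* - MC)*Q* - FC
= (139/2 - 42)*55/6 - 1
= 55/2*55/6 - 1
= 3025/12 - 1 = 3013/12

3013/12


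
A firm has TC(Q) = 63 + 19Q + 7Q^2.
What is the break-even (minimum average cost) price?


AC(Q) = 63/Q + 19 + 7Q
To minimize: dAC/dQ = -63/Q^2 + 7 = 0
Q^2 = 63/7 = 9
Q* = 3
Min AC = 63/3 + 19 + 7*3
Min AC = 21 + 19 + 21 = 61

61


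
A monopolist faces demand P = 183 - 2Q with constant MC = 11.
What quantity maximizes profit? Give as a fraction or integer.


TR = P*Q = (183 - 2Q)Q = 183Q - 2Q^2
MR = dTR/dQ = 183 - 4Q
Set MR = MC:
183 - 4Q = 11
172 = 4Q
Q* = 172/4 = 43

43


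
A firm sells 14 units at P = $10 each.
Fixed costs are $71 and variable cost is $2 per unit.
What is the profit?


Total Revenue = P * Q = 10 * 14 = $140
Total Cost = FC + VC*Q = 71 + 2*14 = $99
Profit = TR - TC = 140 - 99 = $41

$41


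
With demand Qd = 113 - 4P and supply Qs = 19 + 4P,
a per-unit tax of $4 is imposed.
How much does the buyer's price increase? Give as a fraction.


With a per-unit tax, the buyer's price increase depends on relative slopes.
Supply slope: d = 4, Demand slope: b = 4
Buyer's price increase = d * tax / (b + d)
= 4 * 4 / (4 + 4)
= 16 / 8 = 2

2


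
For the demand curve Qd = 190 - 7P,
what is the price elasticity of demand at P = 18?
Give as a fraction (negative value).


dQ/dP = -7
At P = 18: Q = 190 - 7*18 = 64
E = (dQ/dP)(P/Q) = (-7)(18/64) = -63/32

-63/32


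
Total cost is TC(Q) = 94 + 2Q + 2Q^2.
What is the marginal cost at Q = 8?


MC = dTC/dQ = 2 + 2*2*Q
At Q = 8:
MC = 2 + 4*8
MC = 2 + 32 = 34

34


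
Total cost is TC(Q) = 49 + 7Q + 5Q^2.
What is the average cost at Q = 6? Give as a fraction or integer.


TC(6) = 49 + 7*6 + 5*6^2
TC(6) = 49 + 42 + 180 = 271
AC = TC/Q = 271/6 = 271/6

271/6


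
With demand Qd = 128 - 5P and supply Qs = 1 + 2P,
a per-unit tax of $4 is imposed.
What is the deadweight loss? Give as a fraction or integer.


Pre-tax equilibrium quantity: Q* = 261/7
Post-tax equilibrium quantity: Q_tax = 221/7
Reduction in quantity: Q* - Q_tax = 40/7
DWL = (1/2) * tax * (Q* - Q_tax)
DWL = (1/2) * 4 * 40/7 = 80/7

80/7


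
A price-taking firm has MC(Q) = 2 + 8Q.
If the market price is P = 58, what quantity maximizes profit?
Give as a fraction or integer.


In perfect competition, profit is maximized where P = MC.
58 = 2 + 8Q
56 = 8Q
Q* = 56/8 = 7

7


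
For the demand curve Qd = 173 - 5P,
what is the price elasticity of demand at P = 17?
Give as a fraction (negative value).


dQ/dP = -5
At P = 17: Q = 173 - 5*17 = 88
E = (dQ/dP)(P/Q) = (-5)(17/88) = -85/88

-85/88


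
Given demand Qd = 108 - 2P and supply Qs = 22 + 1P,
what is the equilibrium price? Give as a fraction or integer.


At equilibrium, Qd = Qs.
108 - 2P = 22 + 1P
108 - 22 = 2P + 1P
86 = 3P
P* = 86/3 = 86/3

86/3


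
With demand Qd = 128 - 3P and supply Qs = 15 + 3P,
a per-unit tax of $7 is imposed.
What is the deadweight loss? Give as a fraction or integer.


Pre-tax equilibrium quantity: Q* = 143/2
Post-tax equilibrium quantity: Q_tax = 61
Reduction in quantity: Q* - Q_tax = 21/2
DWL = (1/2) * tax * (Q* - Q_tax)
DWL = (1/2) * 7 * 21/2 = 147/4

147/4


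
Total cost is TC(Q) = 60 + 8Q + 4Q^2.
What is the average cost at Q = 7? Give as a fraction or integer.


TC(7) = 60 + 8*7 + 4*7^2
TC(7) = 60 + 56 + 196 = 312
AC = TC/Q = 312/7 = 312/7

312/7


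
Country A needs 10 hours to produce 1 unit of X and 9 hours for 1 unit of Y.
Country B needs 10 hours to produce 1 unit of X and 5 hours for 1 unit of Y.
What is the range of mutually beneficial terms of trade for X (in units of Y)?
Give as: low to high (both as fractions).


Opportunity cost of X for Country A = hours_X / hours_Y = 10/9 = 10/9 units of Y
Opportunity cost of X for Country B = hours_X / hours_Y = 10/5 = 2 units of Y
Terms of trade must be between the two opportunity costs.
Range: 10/9 to 2

10/9 to 2


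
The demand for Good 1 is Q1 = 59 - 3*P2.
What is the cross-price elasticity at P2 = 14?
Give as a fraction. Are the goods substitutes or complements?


dQ1/dP2 = -3
At P2 = 14: Q1 = 59 - 3*14 = 17
Exy = (dQ1/dP2)(P2/Q1) = -3 * 14 / 17 = -42/17
Since Exy < 0, the goods are complements.

-42/17 (complements)


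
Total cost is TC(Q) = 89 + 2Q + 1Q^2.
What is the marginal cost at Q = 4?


MC = dTC/dQ = 2 + 2*1*Q
At Q = 4:
MC = 2 + 2*4
MC = 2 + 8 = 10

10


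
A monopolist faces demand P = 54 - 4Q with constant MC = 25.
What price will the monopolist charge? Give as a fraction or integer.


MR = 54 - 8Q
Set MR = MC: 54 - 8Q = 25
Q* = 29/8
Substitute into demand:
P* = 54 - 4*29/8 = 79/2

79/2


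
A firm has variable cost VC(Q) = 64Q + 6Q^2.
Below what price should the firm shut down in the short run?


AVC(Q) = VC(Q)/Q = 64 + 6Q
AVC is increasing in Q, so minimum AVC is at Q -> 0+.
Min AVC = 64
The firm should shut down if P < 64.

64


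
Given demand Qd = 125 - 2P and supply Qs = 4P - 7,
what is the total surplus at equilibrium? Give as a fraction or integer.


Find equilibrium: 125 - 2P = 4P - 7
125 + 7 = 6P
P* = 132/6 = 22
Q* = 4*22 - 7 = 81
Inverse demand: P = 125/2 - Q/2, so P_max = 125/2
Inverse supply: P = 7/4 + Q/4, so P_min = 7/4
CS = (1/2) * 81 * (125/2 - 22) = 6561/4
PS = (1/2) * 81 * (22 - 7/4) = 6561/8
TS = CS + PS = 6561/4 + 6561/8 = 19683/8

19683/8


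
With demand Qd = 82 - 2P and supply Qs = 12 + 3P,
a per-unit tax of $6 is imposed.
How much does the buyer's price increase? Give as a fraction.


With a per-unit tax, the buyer's price increase depends on relative slopes.
Supply slope: d = 3, Demand slope: b = 2
Buyer's price increase = d * tax / (b + d)
= 3 * 6 / (2 + 3)
= 18 / 5 = 18/5

18/5


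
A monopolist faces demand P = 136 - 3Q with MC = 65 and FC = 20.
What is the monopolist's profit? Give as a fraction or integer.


MR = MC: 136 - 6Q = 65
Q* = 71/6
P* = 136 - 3*71/6 = 201/2
Profit = (P* - MC)*Q* - FC
= (201/2 - 65)*71/6 - 20
= 71/2*71/6 - 20
= 5041/12 - 20 = 4801/12

4801/12


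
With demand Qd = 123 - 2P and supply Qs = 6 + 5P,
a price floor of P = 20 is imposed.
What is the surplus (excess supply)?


At P = 20:
Qd = 123 - 2*20 = 83
Qs = 6 + 5*20 = 106
Surplus = Qs - Qd = 106 - 83 = 23

23


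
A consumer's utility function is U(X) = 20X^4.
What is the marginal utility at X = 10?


MU = dU/dX = 20*4*X^(4-1)
MU = 80*X^3
At X = 10:
MU = 80 * 10^3
MU = 80 * 1000 = 80000

80000


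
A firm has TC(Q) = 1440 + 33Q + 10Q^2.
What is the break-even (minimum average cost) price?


AC(Q) = 1440/Q + 33 + 10Q
To minimize: dAC/dQ = -1440/Q^2 + 10 = 0
Q^2 = 1440/10 = 144
Q* = 12
Min AC = 1440/12 + 33 + 10*12
Min AC = 120 + 33 + 120 = 273

273


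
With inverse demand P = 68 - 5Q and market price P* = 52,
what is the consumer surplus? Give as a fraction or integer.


Maximum willingness to pay (at Q=0): P_max = 68
Quantity demanded at P* = 52:
Q* = (68 - 52)/5 = 16/5
CS = (1/2) * Q* * (P_max - P*)
CS = (1/2) * 16/5 * (68 - 52)
CS = (1/2) * 16/5 * 16 = 128/5

128/5


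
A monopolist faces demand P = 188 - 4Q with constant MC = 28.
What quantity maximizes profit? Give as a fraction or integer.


TR = P*Q = (188 - 4Q)Q = 188Q - 4Q^2
MR = dTR/dQ = 188 - 8Q
Set MR = MC:
188 - 8Q = 28
160 = 8Q
Q* = 160/8 = 20

20


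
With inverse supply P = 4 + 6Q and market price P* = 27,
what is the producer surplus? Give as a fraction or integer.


Minimum supply price (at Q=0): P_min = 4
Quantity supplied at P* = 27:
Q* = (27 - 4)/6 = 23/6
PS = (1/2) * Q* * (P* - P_min)
PS = (1/2) * 23/6 * (27 - 4)
PS = (1/2) * 23/6 * 23 = 529/12

529/12


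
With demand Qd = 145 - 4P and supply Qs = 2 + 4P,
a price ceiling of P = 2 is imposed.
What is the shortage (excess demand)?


At P = 2:
Qd = 145 - 4*2 = 137
Qs = 2 + 4*2 = 10
Shortage = Qd - Qs = 137 - 10 = 127

127


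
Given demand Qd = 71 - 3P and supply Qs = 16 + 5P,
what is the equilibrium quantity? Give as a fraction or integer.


First find equilibrium price:
71 - 3P = 16 + 5P
P* = 55/8 = 55/8
Then substitute into demand:
Q* = 71 - 3 * 55/8 = 403/8

403/8


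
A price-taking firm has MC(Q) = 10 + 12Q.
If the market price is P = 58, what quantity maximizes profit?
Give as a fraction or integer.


In perfect competition, profit is maximized where P = MC.
58 = 10 + 12Q
48 = 12Q
Q* = 48/12 = 4

4


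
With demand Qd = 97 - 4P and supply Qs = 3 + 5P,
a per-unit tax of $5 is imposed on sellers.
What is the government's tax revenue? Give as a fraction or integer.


With tax on sellers, new supply: Qs' = 3 + 5(P - 5)
= 5P - 22
New equilibrium quantity:
Q_new = 397/9
Tax revenue = tax * Q_new = 5 * 397/9 = 1985/9

1985/9


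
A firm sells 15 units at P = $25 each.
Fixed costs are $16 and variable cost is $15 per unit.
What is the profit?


Total Revenue = P * Q = 25 * 15 = $375
Total Cost = FC + VC*Q = 16 + 15*15 = $241
Profit = TR - TC = 375 - 241 = $134

$134


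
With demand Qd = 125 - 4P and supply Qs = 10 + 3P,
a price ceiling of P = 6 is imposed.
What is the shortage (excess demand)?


At P = 6:
Qd = 125 - 4*6 = 101
Qs = 10 + 3*6 = 28
Shortage = Qd - Qs = 101 - 28 = 73

73


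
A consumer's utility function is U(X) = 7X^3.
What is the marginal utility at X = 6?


MU = dU/dX = 7*3*X^(3-1)
MU = 21*X^2
At X = 6:
MU = 21 * 6^2
MU = 21 * 36 = 756

756


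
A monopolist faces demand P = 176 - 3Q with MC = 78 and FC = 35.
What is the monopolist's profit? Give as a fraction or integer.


MR = MC: 176 - 6Q = 78
Q* = 49/3
P* = 176 - 3*49/3 = 127
Profit = (P* - MC)*Q* - FC
= (127 - 78)*49/3 - 35
= 49*49/3 - 35
= 2401/3 - 35 = 2296/3

2296/3


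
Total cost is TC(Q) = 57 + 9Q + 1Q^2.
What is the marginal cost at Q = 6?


MC = dTC/dQ = 9 + 2*1*Q
At Q = 6:
MC = 9 + 2*6
MC = 9 + 12 = 21

21


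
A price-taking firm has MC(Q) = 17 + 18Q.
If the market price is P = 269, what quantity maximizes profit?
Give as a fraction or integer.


In perfect competition, profit is maximized where P = MC.
269 = 17 + 18Q
252 = 18Q
Q* = 252/18 = 14

14


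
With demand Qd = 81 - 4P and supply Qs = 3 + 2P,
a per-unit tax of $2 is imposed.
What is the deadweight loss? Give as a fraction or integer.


Pre-tax equilibrium quantity: Q* = 29
Post-tax equilibrium quantity: Q_tax = 79/3
Reduction in quantity: Q* - Q_tax = 8/3
DWL = (1/2) * tax * (Q* - Q_tax)
DWL = (1/2) * 2 * 8/3 = 8/3

8/3


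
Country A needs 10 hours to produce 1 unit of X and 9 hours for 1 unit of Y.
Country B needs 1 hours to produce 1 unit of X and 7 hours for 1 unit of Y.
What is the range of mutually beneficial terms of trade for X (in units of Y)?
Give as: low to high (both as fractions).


Opportunity cost of X for Country A = hours_X / hours_Y = 10/9 = 10/9 units of Y
Opportunity cost of X for Country B = hours_X / hours_Y = 1/7 = 1/7 units of Y
Terms of trade must be between the two opportunity costs.
Range: 1/7 to 10/9

1/7 to 10/9


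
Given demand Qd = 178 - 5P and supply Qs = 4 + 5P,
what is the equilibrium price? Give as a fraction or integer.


At equilibrium, Qd = Qs.
178 - 5P = 4 + 5P
178 - 4 = 5P + 5P
174 = 10P
P* = 174/10 = 87/5

87/5


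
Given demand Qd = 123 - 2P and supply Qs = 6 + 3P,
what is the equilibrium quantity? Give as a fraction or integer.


First find equilibrium price:
123 - 2P = 6 + 3P
P* = 117/5 = 117/5
Then substitute into demand:
Q* = 123 - 2 * 117/5 = 381/5

381/5


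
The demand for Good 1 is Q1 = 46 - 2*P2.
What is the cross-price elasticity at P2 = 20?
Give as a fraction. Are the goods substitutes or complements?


dQ1/dP2 = -2
At P2 = 20: Q1 = 46 - 2*20 = 6
Exy = (dQ1/dP2)(P2/Q1) = -2 * 20 / 6 = -20/3
Since Exy < 0, the goods are complements.

-20/3 (complements)


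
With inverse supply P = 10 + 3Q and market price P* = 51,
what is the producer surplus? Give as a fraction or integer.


Minimum supply price (at Q=0): P_min = 10
Quantity supplied at P* = 51:
Q* = (51 - 10)/3 = 41/3
PS = (1/2) * Q* * (P* - P_min)
PS = (1/2) * 41/3 * (51 - 10)
PS = (1/2) * 41/3 * 41 = 1681/6

1681/6


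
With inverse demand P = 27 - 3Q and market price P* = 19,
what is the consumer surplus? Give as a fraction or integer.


Maximum willingness to pay (at Q=0): P_max = 27
Quantity demanded at P* = 19:
Q* = (27 - 19)/3 = 8/3
CS = (1/2) * Q* * (P_max - P*)
CS = (1/2) * 8/3 * (27 - 19)
CS = (1/2) * 8/3 * 8 = 32/3

32/3


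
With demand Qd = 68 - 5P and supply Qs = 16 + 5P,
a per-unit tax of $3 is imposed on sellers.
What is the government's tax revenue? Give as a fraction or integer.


With tax on sellers, new supply: Qs' = 16 + 5(P - 3)
= 1 + 5P
New equilibrium quantity:
Q_new = 69/2
Tax revenue = tax * Q_new = 3 * 69/2 = 207/2

207/2


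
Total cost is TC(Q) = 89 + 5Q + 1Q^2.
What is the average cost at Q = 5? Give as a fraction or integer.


TC(5) = 89 + 5*5 + 1*5^2
TC(5) = 89 + 25 + 25 = 139
AC = TC/Q = 139/5 = 139/5

139/5


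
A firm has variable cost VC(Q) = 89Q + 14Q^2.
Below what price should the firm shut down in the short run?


AVC(Q) = VC(Q)/Q = 89 + 14Q
AVC is increasing in Q, so minimum AVC is at Q -> 0+.
Min AVC = 89
The firm should shut down if P < 89.

89


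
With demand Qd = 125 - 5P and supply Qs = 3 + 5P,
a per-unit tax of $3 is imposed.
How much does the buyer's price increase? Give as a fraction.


With a per-unit tax, the buyer's price increase depends on relative slopes.
Supply slope: d = 5, Demand slope: b = 5
Buyer's price increase = d * tax / (b + d)
= 5 * 3 / (5 + 5)
= 15 / 10 = 3/2

3/2


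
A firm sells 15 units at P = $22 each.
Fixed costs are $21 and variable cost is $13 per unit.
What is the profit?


Total Revenue = P * Q = 22 * 15 = $330
Total Cost = FC + VC*Q = 21 + 13*15 = $216
Profit = TR - TC = 330 - 216 = $114

$114


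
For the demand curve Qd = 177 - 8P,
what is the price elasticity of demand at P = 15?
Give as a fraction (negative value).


dQ/dP = -8
At P = 15: Q = 177 - 8*15 = 57
E = (dQ/dP)(P/Q) = (-8)(15/57) = -40/19

-40/19


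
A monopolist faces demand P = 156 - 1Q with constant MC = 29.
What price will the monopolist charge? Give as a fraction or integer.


MR = 156 - 2Q
Set MR = MC: 156 - 2Q = 29
Q* = 127/2
Substitute into demand:
P* = 156 - 1*127/2 = 185/2

185/2


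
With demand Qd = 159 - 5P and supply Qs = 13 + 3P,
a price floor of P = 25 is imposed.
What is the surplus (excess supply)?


At P = 25:
Qd = 159 - 5*25 = 34
Qs = 13 + 3*25 = 88
Surplus = Qs - Qd = 88 - 34 = 54

54


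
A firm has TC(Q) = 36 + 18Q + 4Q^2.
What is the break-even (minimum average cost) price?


AC(Q) = 36/Q + 18 + 4Q
To minimize: dAC/dQ = -36/Q^2 + 4 = 0
Q^2 = 36/4 = 9
Q* = 3
Min AC = 36/3 + 18 + 4*3
Min AC = 12 + 18 + 12 = 42

42


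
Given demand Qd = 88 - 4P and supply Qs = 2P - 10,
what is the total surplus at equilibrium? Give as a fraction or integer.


Find equilibrium: 88 - 4P = 2P - 10
88 + 10 = 6P
P* = 98/6 = 49/3
Q* = 2*49/3 - 10 = 68/3
Inverse demand: P = 22 - Q/4, so P_max = 22
Inverse supply: P = 5 + Q/2, so P_min = 5
CS = (1/2) * 68/3 * (22 - 49/3) = 578/9
PS = (1/2) * 68/3 * (49/3 - 5) = 1156/9
TS = CS + PS = 578/9 + 1156/9 = 578/3

578/3


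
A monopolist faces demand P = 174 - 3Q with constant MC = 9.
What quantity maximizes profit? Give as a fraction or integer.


TR = P*Q = (174 - 3Q)Q = 174Q - 3Q^2
MR = dTR/dQ = 174 - 6Q
Set MR = MC:
174 - 6Q = 9
165 = 6Q
Q* = 165/6 = 55/2

55/2


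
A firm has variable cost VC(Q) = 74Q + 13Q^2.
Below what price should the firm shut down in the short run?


AVC(Q) = VC(Q)/Q = 74 + 13Q
AVC is increasing in Q, so minimum AVC is at Q -> 0+.
Min AVC = 74
The firm should shut down if P < 74.

74


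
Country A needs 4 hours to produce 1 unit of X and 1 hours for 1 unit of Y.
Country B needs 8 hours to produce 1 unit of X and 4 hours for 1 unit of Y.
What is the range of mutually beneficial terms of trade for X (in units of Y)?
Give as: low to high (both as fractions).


Opportunity cost of X for Country A = hours_X / hours_Y = 4/1 = 4 units of Y
Opportunity cost of X for Country B = hours_X / hours_Y = 8/4 = 2 units of Y
Terms of trade must be between the two opportunity costs.
Range: 2 to 4

2 to 4


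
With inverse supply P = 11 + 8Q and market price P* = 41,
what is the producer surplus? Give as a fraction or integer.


Minimum supply price (at Q=0): P_min = 11
Quantity supplied at P* = 41:
Q* = (41 - 11)/8 = 15/4
PS = (1/2) * Q* * (P* - P_min)
PS = (1/2) * 15/4 * (41 - 11)
PS = (1/2) * 15/4 * 30 = 225/4

225/4


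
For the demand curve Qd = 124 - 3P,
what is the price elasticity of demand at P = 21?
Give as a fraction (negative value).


dQ/dP = -3
At P = 21: Q = 124 - 3*21 = 61
E = (dQ/dP)(P/Q) = (-3)(21/61) = -63/61

-63/61


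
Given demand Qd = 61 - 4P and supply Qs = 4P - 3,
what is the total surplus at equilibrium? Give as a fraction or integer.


Find equilibrium: 61 - 4P = 4P - 3
61 + 3 = 8P
P* = 64/8 = 8
Q* = 4*8 - 3 = 29
Inverse demand: P = 61/4 - Q/4, so P_max = 61/4
Inverse supply: P = 3/4 + Q/4, so P_min = 3/4
CS = (1/2) * 29 * (61/4 - 8) = 841/8
PS = (1/2) * 29 * (8 - 3/4) = 841/8
TS = CS + PS = 841/8 + 841/8 = 841/4

841/4
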